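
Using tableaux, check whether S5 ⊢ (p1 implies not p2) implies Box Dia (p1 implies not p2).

Valid

Tableau for the negation not ((p1 implies not p2) implies Box Dia (p1 implies not p2)):
1. not ((p1 implies not p2) implies Box Dia (p1 implies not p2)), u
2. p1 implies not p2, u
3. not Box Dia (p1 implies not p2), u
4. not p2, u
5. not Dia (p1 implies not p2), v
6. not (p1 implies not p2), u
7. p1, u
8. p2, u
Accessibility: uRu, uRv, vRu, vRv
Branch closes: p2 and not p2 both at u.
Every branch of the negation's tableau closes; the branch above is one of them.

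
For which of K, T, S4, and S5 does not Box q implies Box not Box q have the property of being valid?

S5-tableau for the negation not (not Box q implies Box not Box q):
1. not (not Box q implies Box not Box q), 0
2. not Box q, 0
3. not Box not Box q, 0
4. not q, 1
5. Box q, 2
6. q, 0
7. q, 1
Accessibility: 0R0, 0R1, 0R2, 1R0, 1R1, 1R2, 2R0, 2R1, 2R2
Branch closes: q and not q both at 1.
Every branch closes (one shown): valid in S5.
S4-tableau for the negation not (not Box q implies Box not Box q):
1. not (not Box q implies Box not Box q), 0
2. not Box q, 0
3. not Box not Box q, 0
4. not q, 1
5. Box q, 2
6. q, 2
Accessibility: 0R0, 0R1, 0R2, 1R1, 2R2
Complete open branch: countermodel on an S4-frame, so not valid in S4, nor in K, T (the same frame is also a K-frame and a T-frame).

S5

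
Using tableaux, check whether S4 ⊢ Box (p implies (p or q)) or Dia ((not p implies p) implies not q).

Tableau for the negation not (Box (p implies (p or q)) or Dia ((not p implies p) implies not q)):
1. not (Box (p implies (p or q)) or Dia ((not p implies p) implies not q)), u
2. not Box (p implies (p or q)), u   [neg-or-rule on 1]
3. not Dia ((not p implies p) implies not q), u   [neg-or-rule on 1]
4. not ((not p implies p) implies not q), u   [neg-Dia-rule on 3 via uRu]
5. not p implies p, u   [neg-implies-rule on 4]
6. q, u   [neg-implies-rule on 4]
7. p, u   [implies-rule on 5 (branches; this branch)]
8. not (p implies (p or q)), v   [neg-Box-rule on 2: fresh world v, uRv]
9. p, v   [neg-implies-rule on 8]
10. not (p or q), v   [neg-implies-rule on 8]
11. not p, v   [neg-or-rule on 10]
12. not q, v   [neg-or-rule on 10]
Accessibility: uRu, uRv, vRv
Branch closes: p and not p both at v.
Every branch of the negation's tableau closes; the branch above is one of them.

Yes, valid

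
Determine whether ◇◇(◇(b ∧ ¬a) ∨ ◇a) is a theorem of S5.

Tableau for the negation ¬◇◇(◇(b ∧ ¬a) ∨ ◇a):
1. ¬◇◇(◇(b ∧ ¬a) ∨ ◇a), u
2. ¬◇(◇(b ∧ ¬a) ∨ ◇a), u
3. ¬(◇(b ∧ ¬a) ∨ ◇a), u
4. ¬◇(b ∧ ¬a), u
5. ¬◇a, u
6. ¬(b ∧ ¬a), u
7. ¬a, u
8. ¬b, u
Accessibility: uRu
The negation has an open branch (countermodel exists).

No, not valid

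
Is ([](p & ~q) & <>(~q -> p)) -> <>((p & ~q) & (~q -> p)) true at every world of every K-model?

Tableau for the negation ~(([](p & ~q) & <>(~q -> p)) -> <>((p & ~q) & (~q -> p))):
1. ~(([](p & ~q) & <>(~q -> p)) -> <>((p & ~q) & (~q -> p))), 0
2. [](p & ~q) & <>(~q -> p), 0
3. ~<>((p & ~q) & (~q -> p)), 0
4. [](p & ~q), 0
5. <>(~q -> p), 0
6. ~q -> p, 1
7. ~((p & ~q) & (~q -> p)), 1
8. p & ~q, 1
9. p, 1
10. ~q, 1
11. ~(~q -> p), 1
12. ~p, 1
Accessibility: 0R1
Branch closes: p and ~p both at 1.
Every branch of the negation's tableau closes; the branch above is one of them.

Yes, valid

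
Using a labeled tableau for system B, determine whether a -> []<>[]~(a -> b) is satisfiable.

1. a -> []<>[]~(a -> b), w0
2. []<>[]~(a -> b), w0   [->-rule on 1 (branches; this branch)]
3. <>[]~(a -> b), w0   [[]-rule on 2 via w0Rw0]
4. []~(a -> b), w1   [<>-rule on 3: fresh world w1, w0Rw1]
5. <>[]~(a -> b), w1   [[]-rule on 2 via w0Rw1]
6. ~(a -> b), w0   [[]-rule on 4 via w1Rw0]
7. a, w0   [~->-rule on 6]
8. ~b, w0   [~->-rule on 6]
9. ~(a -> b), w1   [[]-rule on 4 via w1Rw1]
10. a, w1   [~->-rule on 9]
11. ~b, w1   [~->-rule on 9]
12. []~(a -> b), w2   [<>-rule on 5: fresh world w2, w1Rw2]
13. ~(a -> b), w2   [[]-rule on 4 via w1Rw2]
14. a, w2   [~->-rule on 13]
15. ~b, w2   [~->-rule on 13]
Accessibility: w0Rw0, w0Rw1, w1Rw0, w1Rw1, w1Rw2, w2Rw1, w2Rw2

Yes, satisfiable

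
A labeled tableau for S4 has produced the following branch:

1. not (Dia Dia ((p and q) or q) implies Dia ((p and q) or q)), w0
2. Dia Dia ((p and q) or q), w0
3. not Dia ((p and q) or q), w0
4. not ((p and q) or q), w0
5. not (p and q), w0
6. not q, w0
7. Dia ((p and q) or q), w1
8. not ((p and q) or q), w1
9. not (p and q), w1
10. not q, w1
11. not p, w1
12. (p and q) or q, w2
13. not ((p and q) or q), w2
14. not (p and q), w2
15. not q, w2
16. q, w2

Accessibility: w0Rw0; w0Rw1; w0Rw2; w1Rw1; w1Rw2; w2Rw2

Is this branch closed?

Closed

Both q and not q appear at w2.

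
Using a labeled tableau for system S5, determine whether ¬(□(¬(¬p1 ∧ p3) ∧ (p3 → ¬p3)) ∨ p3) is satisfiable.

Yes, satisfiable

1. ¬(□(¬(¬p1 ∧ p3) ∧ (p3 → ¬p3)) ∨ p3), u
2. ¬□(¬(¬p1 ∧ p3) ∧ (p3 → ¬p3)), u
3. ¬p3, u
4. ¬(¬(¬p1 ∧ p3) ∧ (p3 → ¬p3)), v
5. ¬(p3 → ¬p3), v
6. p3, v
Accessibility: uRu, uRv, vRu, vRv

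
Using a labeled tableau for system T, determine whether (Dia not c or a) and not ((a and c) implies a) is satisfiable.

1. (Dia not c or a) and not ((a and c) implies a), w0
2. Dia not c or a, w0
3. not ((a and c) implies a), w0
4. a and c, w0
5. not a, w0
6. a, w0
7. c, w0
Accessibility: w0Rw0
Branch closes: a and not a both at w0.
(One branch shown.) All branches close.

Unsatisfiable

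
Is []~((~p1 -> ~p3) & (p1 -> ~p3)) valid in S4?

Invalid (countermodel exists)

Tableau for the negation ~[]~((~p1 -> ~p3) & (p1 -> ~p3)):
1. ~[]~((~p1 -> ~p3) & (p1 -> ~p3)), 0
2. (~p1 -> ~p3) & (p1 -> ~p3), 1   [~[]-rule on 1: fresh world 1, 0R1]
3. ~p1 -> ~p3, 1   [&-rule on 2]
4. p1 -> ~p3, 1   [&-rule on 2]
5. ~p3, 1   [->-rule on 3 (branches; this branch)]
Accessibility: 0R0, 0R1, 1R1
The negation has an open branch (countermodel exists).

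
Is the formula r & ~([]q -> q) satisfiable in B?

1. r & ~([]q -> q), 0
2. r, 0
3. ~([]q -> q), 0
4. []q, 0
5. ~q, 0
6. q, 0
Accessibility: 0R0
Branch closes: q and ~q both at 0.
Every branch closes; the branch above is one of them.

Unsatisfiable (every branch closes)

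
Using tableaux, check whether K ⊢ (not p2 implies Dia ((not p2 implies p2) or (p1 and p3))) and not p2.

No, not valid

Tableau for the negation not ((not p2 implies Dia ((not p2 implies p2) or (p1 and p3))) and not p2):
1. not ((not p2 implies Dia ((not p2 implies p2) or (p1 and p3))) and not p2), w0
2. p2, w0
The negation has an open branch (countermodel exists).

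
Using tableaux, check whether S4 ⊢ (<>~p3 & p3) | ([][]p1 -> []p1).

Tableau for the negation ~((<>~p3 & p3) | ([][]p1 -> []p1)):
1. ~((<>~p3 & p3) | ([][]p1 -> []p1)), w0
2. ~(<>~p3 & p3), w0
3. ~([][]p1 -> []p1), w0
4. [][]p1, w0
5. ~[]p1, w0
6. []p1, w0
7. p1, w0
8. ~<>~p3, w0
9. p3, w0
10. ~p1, w1
11. []p1, w1
12. p1, w1
Accessibility: w0Rw0, w0Rw1, w1Rw1
Branch closes: p1 and ~p1 both at w1.
Every branch of the negation's tableau closes; the branch above is one of them.

Valid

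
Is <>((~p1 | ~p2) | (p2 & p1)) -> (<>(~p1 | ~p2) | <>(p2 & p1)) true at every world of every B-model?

Yes, valid

Tableau for the negation ~(<>((~p1 | ~p2) | (p2 & p1)) -> (<>(~p1 | ~p2) | <>(p2 & p1))):
1. ~(<>((~p1 | ~p2) | (p2 & p1)) -> (<>(~p1 | ~p2) | <>(p2 & p1))), w0
2. <>((~p1 | ~p2) | (p2 & p1)), w0
3. ~(<>(~p1 | ~p2) | <>(p2 & p1)), w0
4. ~<>(~p1 | ~p2), w0
5. ~<>(p2 & p1), w0
6. ~(~p1 | ~p2), w0
7. p1, w0
8. p2, w0
9. ~(p2 & p1), w0
10. ~p1, w0
Accessibility: w0Rw0
Branch closes: p1 and ~p1 both at w0.
All branches of the negation close; one closing branch shown above.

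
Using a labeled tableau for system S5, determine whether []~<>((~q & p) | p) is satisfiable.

Satisfiable (open branch found)

1. []~<>((~q & p) | p), w0
2. ~<>((~q & p) | p), w0
3. ~((~q & p) | p), w0
4. ~(~q & p), w0
5. ~p, w0
Accessibility: w0Rw0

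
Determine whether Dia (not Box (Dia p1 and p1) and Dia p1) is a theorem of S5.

Tableau for the negation not Dia (not Box (Dia p1 and p1) and Dia p1):
1. not Dia (not Box (Dia p1 and p1) and Dia p1), u
2. not (not Box (Dia p1 and p1) and Dia p1), u
3. not Dia p1, u
4. not p1, u
Accessibility: uRu
The negation has an open branch (countermodel exists).

Invalid (countermodel exists)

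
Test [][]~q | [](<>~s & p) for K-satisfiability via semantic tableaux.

Yes, satisfiable

1. [][]~q | [](<>~s & p), 0
2. [](<>~s & p), 0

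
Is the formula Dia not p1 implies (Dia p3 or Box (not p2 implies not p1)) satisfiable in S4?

Satisfiable

1. Dia not p1 implies (Dia p3 or Box (not p2 implies not p1)), 0
2. Dia p3 or Box (not p2 implies not p1), 0
3. Box (not p2 implies not p1), 0
4. not p2 implies not p1, 0
5. not p1, 0
Accessibility: 0R0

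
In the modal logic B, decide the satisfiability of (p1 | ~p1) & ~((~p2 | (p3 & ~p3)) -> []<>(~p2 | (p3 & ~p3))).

1. (p1 | ~p1) & ~((~p2 | (p3 & ~p3)) -> []<>(~p2 | (p3 & ~p3))), 0
2. p1 | ~p1, 0
3. ~((~p2 | (p3 & ~p3)) -> []<>(~p2 | (p3 & ~p3))), 0
4. ~p2 | (p3 & ~p3), 0
5. ~[]<>(~p2 | (p3 & ~p3)), 0
6. ~p1, 0
7. ~p2, 0
8. ~<>(~p2 | (p3 & ~p3)), 1
9. ~(~p2 | (p3 & ~p3)), 0
10. p2, 0
11. ~(p3 & ~p3), 0
Accessibility: 0R0, 0R1, 1R0, 1R1
Branch closes: p2 and ~p2 both at 0.
(One branch shown.) All branches close.

Unsatisfiable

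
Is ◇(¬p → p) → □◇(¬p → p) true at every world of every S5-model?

Valid

Tableau for the negation ¬(◇(¬p → p) → □◇(¬p → p)):
1. ¬(◇(¬p → p) → □◇(¬p → p)), 0
2. ◇(¬p → p), 0
3. ¬□◇(¬p → p), 0
4. ¬p → p, 1
5. p, 1
6. ¬◇(¬p → p), 2
7. ¬(¬p → p), 0
8. ¬p, 0
9. ¬(¬p → p), 1
10. ¬p, 1
Accessibility: 0R0, 0R1, 0R2, 1R0, 1R1, 1R2, 2R0, 2R1, 2R2
Branch closes: p and ¬p both at 1.
Every branch of the negation's tableau closes; the branch above is one of them.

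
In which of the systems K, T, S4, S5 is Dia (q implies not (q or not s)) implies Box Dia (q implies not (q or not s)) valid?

S5

S4-tableau for the negation not (Dia (q implies not (q or not s)) implies Box Dia (q implies not (q or not s))):
1. not (Dia (q implies not (q or not s)) implies Box Dia (q implies not (q or not s))), w0
2. Dia (q implies not (q or not s)), w0
3. not Box Dia (q implies not (q or not s)), w0
4. q implies not (q or not s), w1
5. not (q or not s), w1
6. not q, w1
7. s, w1
8. not Dia (q implies not (q or not s)), w2
9. not (q implies not (q or not s)), w2
10. q, w2
11. q or not s, w2
12. not s, w2
Accessibility: w0Rw0, w0Rw1, w0Rw2, w1Rw1, w2Rw2
Complete open branch: countermodel on an S4-frame, so not valid in S4, nor in K, T (the same frame is also a K-frame and a T-frame).
S5-tableau for the negation not (Dia (q implies not (q or not s)) implies Box Dia (q implies not (q or not s))):
1. not (Dia (q implies not (q or not s)) implies Box Dia (q implies not (q or not s))), w0
2. Dia (q implies not (q or not s)), w0
3. not Box Dia (q implies not (q or not s)), w0
4. q implies not (q or not s), w1
5. not (q or not s), w1
6. not q, w1
7. s, w1
8. not Dia (q implies not (q or not s)), w2
9. not (q implies not (q or not s)), w0
10. q, w0
11. q or not s, w0
12. not (q implies not (q or not s)), w1
13. q, w1
14. q or not s, w1
Accessibility: w0Rw0, w0Rw1, w0Rw2, w1Rw0, w1Rw1, w1Rw2, w2Rw0, w2Rw1, w2Rw2
Branch closes: q and not q both at w1.
Every branch closes (one shown): valid in S5.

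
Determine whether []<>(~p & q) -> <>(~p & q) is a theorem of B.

Tableau for the negation ~([]<>(~p & q) -> <>(~p & q)):
1. ~([]<>(~p & q) -> <>(~p & q)), w0
2. []<>(~p & q), w0   [~->-rule on 1]
3. ~<>(~p & q), w0   [~->-rule on 1]
4. <>(~p & q), w0   [[]-rule on 2 via w0Rw0]
5. ~(~p & q), w0   [~<>-rule on 3 via w0Rw0]
6. ~q, w0   [~&-rule on 5 (branches; this branch)]
7. ~p & q, w1   [<>-rule on 4: fresh world w1, w0Rw1]
8. ~p, w1   [&-rule on 7]
9. q, w1   [&-rule on 7]
10. <>(~p & q), w1   [[]-rule on 2 via w0Rw1]
11. ~(~p & q), w1   [~<>-rule on 3 via w0Rw1]
12. ~q, w1   [~&-rule on 11 (branches; this branch)]
Accessibility: w0Rw0, w0Rw1, w1Rw0, w1Rw1
Branch closes: q and ~q both at w1.
Every branch of the negation's tableau closes; the branch above is one of them.

Yes, valid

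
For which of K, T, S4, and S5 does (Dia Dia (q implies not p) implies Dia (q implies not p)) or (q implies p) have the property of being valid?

T, S4, S5

K-tableau for the negation not ((Dia Dia (q implies not p) implies Dia (q implies not p)) or (q implies p)):
1. not ((Dia Dia (q implies not p) implies Dia (q implies not p)) or (q implies p)), w0
2. not (Dia Dia (q implies not p) implies Dia (q implies not p)), w0   [neg-or-rule on 1]
3. not (q implies p), w0   [neg-or-rule on 1]
4. Dia Dia (q implies not p), w0   [neg-implies-rule on 2]
5. not Dia (q implies not p), w0   [neg-implies-rule on 2]
6. q, w0   [neg-implies-rule on 3]
7. not p, w0   [neg-implies-rule on 3]
8. Dia (q implies not p), w1   [Dia-rule on 4: fresh world w1, w0Rw1]
9. not (q implies not p), w1   [neg-Dia-rule on 5 via w0Rw1]
10. q, w1   [neg-implies-rule on 9]
11. p, w1   [neg-implies-rule on 9]
12. q implies not p, w2   [Dia-rule on 8: fresh world w2, w1Rw2]
13. not p, w2   [implies-rule on 12 (branches; this branch)]
Accessibility: w0Rw1, w1Rw2
Complete open branch: countermodel on a K-frame, so not valid in K.
T-tableau for the negation not ((Dia Dia (q implies not p) implies Dia (q implies not p)) or (q implies p)):
1. not ((Dia Dia (q implies not p) implies Dia (q implies not p)) or (q implies p)), w0
2. not (Dia Dia (q implies not p) implies Dia (q implies not p)), w0   [neg-or-rule on 1]
3. not (q implies p), w0   [neg-or-rule on 1]
4. Dia Dia (q implies not p), w0   [neg-implies-rule on 2]
5. not Dia (q implies not p), w0   [neg-implies-rule on 2]
6. q, w0   [neg-implies-rule on 3]
7. not p, w0   [neg-implies-rule on 3]
8. not (q implies not p), w0   [neg-Dia-rule on 5 via w0Rw0]
9. p, w0   [neg-implies-rule on 8]
Accessibility: w0Rw0
Branch closes: p and not p both at w0.
Every branch closes (one shown): valid in T, hence also in S4, S5 (every theorem of T is a theorem of S4 and S5).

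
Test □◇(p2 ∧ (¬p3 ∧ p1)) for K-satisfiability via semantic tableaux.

1. □◇(p2 ∧ (¬p3 ∧ p1)), w0

Satisfiable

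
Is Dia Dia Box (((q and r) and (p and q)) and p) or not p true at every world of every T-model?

No, not valid

Tableau for the negation not (Dia Dia Box (((q and r) and (p and q)) and p) or not p):
1. not (Dia Dia Box (((q and r) and (p and q)) and p) or not p), w0
2. not Dia Dia Box (((q and r) and (p and q)) and p), w0
3. p, w0
4. not Dia Box (((q and r) and (p and q)) and p), w0
5. not Box (((q and r) and (p and q)) and p), w0
6. not (((q and r) and (p and q)) and p), w1
7. not Dia Box (((q and r) and (p and q)) and p), w1
8. not Box (((q and r) and (p and q)) and p), w1
9. not p, w1
10. not (((q and r) and (p and q)) and p), w2
11. not Box (((q and r) and (p and q)) and p), w2
12. not p, w2
13. not (((q and r) and (p and q)) and p), w3
14. not p, w3
Accessibility: w0Rw0, w0Rw1, w1Rw1, w1Rw2, w2Rw2, w2Rw3, w3Rw3
The negation has an open branch (countermodel exists).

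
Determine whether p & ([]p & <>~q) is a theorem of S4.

Tableau for the negation ~(p & ([]p & <>~q)):
1. ~(p & ([]p & <>~q)), 0
2. ~([]p & <>~q), 0
3. ~<>~q, 0
4. q, 0
Accessibility: 0R0
The negation has an open branch (countermodel exists).

No, not valid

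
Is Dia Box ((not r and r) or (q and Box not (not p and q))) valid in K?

Tableau for the negation not Dia Box ((not r and r) or (q and Box not (not p and q))):
1. not Dia Box ((not r and r) or (q and Box not (not p and q))), w0
The negation has an open branch (countermodel exists).

Invalid (countermodel exists)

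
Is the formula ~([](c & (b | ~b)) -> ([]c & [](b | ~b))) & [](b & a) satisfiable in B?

1. ~([](c & (b | ~b)) -> ([]c & [](b | ~b))) & [](b & a), 0
2. ~([](c & (b | ~b)) -> ([]c & [](b | ~b))), 0   [&-rule on 1]
3. [](b & a), 0   [&-rule on 1]
4. [](c & (b | ~b)), 0   [~->-rule on 2]
5. ~([]c & [](b | ~b)), 0   [~->-rule on 2]
6. b & a, 0   [[]-rule on 3 via 0R0]
7. b, 0   [&-rule on 6]
8. a, 0   [&-rule on 6]
9. c & (b | ~b), 0   [[]-rule on 4 via 0R0]
10. c, 0   [&-rule on 9]
11. b | ~b, 0   [&-rule on 9]
12. ~[]c, 0   [~&-rule on 5 (branches; this branch)]
13. ~c, 1   [~[]-rule on 12: fresh world 1, 0R1]
14. b & a, 1   [[]-rule on 3 via 0R1]
15. b, 1   [&-rule on 14]
16. a, 1   [&-rule on 14]
17. c & (b | ~b), 1   [[]-rule on 4 via 0R1]
18. c, 1   [&-rule on 17]
19. b | ~b, 1   [&-rule on 17]
Accessibility: 0R0, 0R1, 1R0, 1R1
Branch closes: c and ~c both at 1.
Every branch closes; the branch above is one of them.

Unsatisfiable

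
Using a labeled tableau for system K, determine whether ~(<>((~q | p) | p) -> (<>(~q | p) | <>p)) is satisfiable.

Unsatisfiable

1. ~(<>((~q | p) | p) -> (<>(~q | p) | <>p)), u
2. <>((~q | p) | p), u   [~->-rule on 1]
3. ~(<>(~q | p) | <>p), u   [~->-rule on 1]
4. ~<>(~q | p), u   [~|-rule on 3]
5. ~<>p, u   [~|-rule on 3]
6. (~q | p) | p, v   [<>-rule on 2: fresh world v, uRv]
7. ~(~q | p), v   [~<>-rule on 4 via uRv]
8. q, v   [~|-rule on 7]
9. ~p, v   [~|-rule on 7]
10. ~q | p, v   [|-rule on 6 (branches; this branch)]
11. p, v   [|-rule on 10 (branches; this branch)]
Accessibility: uRv
Branch closes: p and ~p both at v.
All branches of the tableau close; one closing branch shown above.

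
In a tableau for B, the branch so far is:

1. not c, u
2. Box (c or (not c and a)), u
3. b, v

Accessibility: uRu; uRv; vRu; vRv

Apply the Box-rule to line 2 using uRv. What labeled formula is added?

c or (not c and a), v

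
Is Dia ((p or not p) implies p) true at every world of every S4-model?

Tableau for the negation not Dia ((p or not p) implies p):
1. not Dia ((p or not p) implies p), u
2. not ((p or not p) implies p), u   [neg-Dia-rule on 1 via uRu]
3. p or not p, u   [neg-implies-rule on 2]
4. not p, u   [neg-implies-rule on 2]
Accessibility: uRu
The negation has an open branch (countermodel exists).

Not valid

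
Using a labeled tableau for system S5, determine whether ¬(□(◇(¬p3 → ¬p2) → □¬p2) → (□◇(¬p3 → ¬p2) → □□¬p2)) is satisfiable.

Unsatisfiable (every branch closes)

1. ¬(□(◇(¬p3 → ¬p2) → □¬p2) → (□◇(¬p3 → ¬p2) → □□¬p2)), 0
2. □(◇(¬p3 → ¬p2) → □¬p2), 0
3. ¬(□◇(¬p3 → ¬p2) → □□¬p2), 0
4. □◇(¬p3 → ¬p2), 0
5. ¬□□¬p2, 0
6. ◇(¬p3 → ¬p2) → □¬p2, 0
7. ◇(¬p3 → ¬p2), 0
8. □¬p2, 0
9. ¬p2, 0
10. ¬□¬p2, 1
11. ◇(¬p3 → ¬p2) → □¬p2, 1
12. ◇(¬p3 → ¬p2), 1
13. ¬p2, 1
14. □¬p2, 1
15. ¬p3 → ¬p2, 2
16. ◇(¬p3 → ¬p2) → □¬p2, 2
17. ◇(¬p3 → ¬p2), 2
18. ¬p2, 2
19. □¬p2, 2
20. p2, 3
21. ◇(¬p3 → ¬p2) → □¬p2, 3
22. ◇(¬p3 → ¬p2), 3
23. ¬p2, 3
Accessibility: 0R0, 0R1, 0R2, 0R3, 1R0, 1R1, 1R2, 1R3, 2R0, 2R1, 2R2, 2R3, 3R0, 3R1, 3R2, 3R3
Branch closes: p2 and ¬p2 both at 3.
(One branch shown.) All branches close.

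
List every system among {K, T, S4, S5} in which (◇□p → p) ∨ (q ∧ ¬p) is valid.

S5

S5-tableau for the negation ¬((◇□p → p) ∨ (q ∧ ¬p)):
1. ¬((◇□p → p) ∨ (q ∧ ¬p)), 0
2. ¬(◇□p → p), 0
3. ¬(q ∧ ¬p), 0
4. ◇□p, 0
5. ¬p, 0
6. ¬q, 0
7. □p, 1
8. p, 0
Accessibility: 0R0, 0R1, 1R0, 1R1
Branch closes: p and ¬p both at 0.
Every branch closes (one shown): valid in S5.
S4-tableau for the negation ¬((◇□p → p) ∨ (q ∧ ¬p)):
1. ¬((◇□p → p) ∨ (q ∧ ¬p)), 0
2. ¬(◇□p → p), 0
3. ¬(q ∧ ¬p), 0
4. ◇□p, 0
5. ¬p, 0
6. ¬q, 0
7. □p, 1
8. p, 1
Accessibility: 0R0, 0R1, 1R1
Complete open branch: countermodel on an S4-frame, so not valid in S4, nor in K, T (the same frame is also a K-frame and a T-frame).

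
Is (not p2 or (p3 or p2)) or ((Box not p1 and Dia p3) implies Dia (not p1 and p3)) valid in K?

Yes, valid

Tableau for the negation not ((not p2 or (p3 or p2)) or ((Box not p1 and Dia p3) implies Dia (not p1 and p3))):
1. not ((not p2 or (p3 or p2)) or ((Box not p1 and Dia p3) implies Dia (not p1 and p3))), w0
2. not (not p2 or (p3 or p2)), w0
3. not ((Box not p1 and Dia p3) implies Dia (not p1 and p3)), w0
4. p2, w0
5. not (p3 or p2), w0
6. Box not p1 and Dia p3, w0
7. not Dia (not p1 and p3), w0
8. not p3, w0
9. not p2, w0
Branch closes: p2 and not p2 both at w0.
Every branch of the negation's tableau closes; the branch above is one of them.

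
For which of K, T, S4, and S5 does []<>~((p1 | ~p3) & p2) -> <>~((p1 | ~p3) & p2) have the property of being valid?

T, S4, S5

T-tableau for the negation ~([]<>~((p1 | ~p3) & p2) -> <>~((p1 | ~p3) & p2)):
1. ~([]<>~((p1 | ~p3) & p2) -> <>~((p1 | ~p3) & p2)), w0
2. []<>~((p1 | ~p3) & p2), w0
3. ~<>~((p1 | ~p3) & p2), w0
4. <>~((p1 | ~p3) & p2), w0
5. (p1 | ~p3) & p2, w0
6. p1 | ~p3, w0
7. p2, w0
8. ~p3, w0
9. ~((p1 | ~p3) & p2), w1
10. <>~((p1 | ~p3) & p2), w1
11. (p1 | ~p3) & p2, w1
12. p1 | ~p3, w1
13. p2, w1
14. ~(p1 | ~p3), w1
15. ~p1, w1
16. p3, w1
17. ~p3, w1
Accessibility: w0Rw0, w0Rw1, w1Rw1
Branch closes: p3 and ~p3 both at w1.
Every branch closes (one shown): valid in T, hence also in S4, S5 (every theorem of T is a theorem of S4 and S5).
K-tableau for the negation ~([]<>~((p1 | ~p3) & p2) -> <>~((p1 | ~p3) & p2)):
1. ~([]<>~((p1 | ~p3) & p2) -> <>~((p1 | ~p3) & p2)), w0
2. []<>~((p1 | ~p3) & p2), w0
3. ~<>~((p1 | ~p3) & p2), w0
Complete open branch: countermodel on a K-frame, so not valid in K.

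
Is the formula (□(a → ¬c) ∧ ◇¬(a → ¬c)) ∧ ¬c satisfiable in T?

1. (□(a → ¬c) ∧ ◇¬(a → ¬c)) ∧ ¬c, u
2. □(a → ¬c) ∧ ◇¬(a → ¬c), u
3. ¬c, u
4. □(a → ¬c), u
5. ◇¬(a → ¬c), u
6. a → ¬c, u
7. ¬(a → ¬c), v
8. a, v
9. c, v
10. a → ¬c, v
11. ¬c, v
Accessibility: uRu, uRv, vRv
Branch closes: c and ¬c both at v.
(One branch shown.) All branches close.

Unsatisfiable (every branch closes)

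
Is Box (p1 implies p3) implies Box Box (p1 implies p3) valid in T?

Tableau for the negation not (Box (p1 implies p3) implies Box Box (p1 implies p3)):
1. not (Box (p1 implies p3) implies Box Box (p1 implies p3)), 0
2. Box (p1 implies p3), 0   [neg-implies-rule on 1]
3. not Box Box (p1 implies p3), 0   [neg-implies-rule on 1]
4. p1 implies p3, 0   [Box-rule on 2 via 0R0]
5. p3, 0   [implies-rule on 4 (branches; this branch)]
6. not Box (p1 implies p3), 1   [neg-Box-rule on 3: fresh world 1, 0R1]
7. p1 implies p3, 1   [Box-rule on 2 via 0R1]
8. p3, 1   [implies-rule on 7 (branches; this branch)]
9. not (p1 implies p3), 2   [neg-Box-rule on 6: fresh world 2, 1R2]
10. p1, 2   [neg-implies-rule on 9]
11. not p3, 2   [neg-implies-rule on 9]
Accessibility: 0R0, 0R1, 1R1, 1R2, 2R2
The negation has an open branch (countermodel exists).

No, not valid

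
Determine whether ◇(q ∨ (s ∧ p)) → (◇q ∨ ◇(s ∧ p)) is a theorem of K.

Tableau for the negation ¬(◇(q ∨ (s ∧ p)) → (◇q ∨ ◇(s ∧ p))):
1. ¬(◇(q ∨ (s ∧ p)) → (◇q ∨ ◇(s ∧ p))), 0
2. ◇(q ∨ (s ∧ p)), 0
3. ¬(◇q ∨ ◇(s ∧ p)), 0
4. ¬◇q, 0
5. ¬◇(s ∧ p), 0
6. q ∨ (s ∧ p), 1
7. ¬q, 1
8. ¬(s ∧ p), 1
9. s ∧ p, 1
10. s, 1
11. p, 1
12. ¬p, 1
Accessibility: 0R1
Branch closes: p and ¬p both at 1.
All branches of the negation close; one closing branch shown above.

Valid in K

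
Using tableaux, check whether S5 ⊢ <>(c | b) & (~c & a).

Tableau for the negation ~(<>(c | b) & (~c & a)):
1. ~(<>(c | b) & (~c & a)), u
2. ~(~c & a), u
3. ~a, u
Accessibility: uRu
The negation has an open branch (countermodel exists).

Invalid (countermodel exists)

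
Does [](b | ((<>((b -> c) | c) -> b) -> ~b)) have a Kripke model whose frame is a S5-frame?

Yes, satisfiable

1. [](b | ((<>((b -> c) | c) -> b) -> ~b)), u
2. b | ((<>((b -> c) | c) -> b) -> ~b), u
3. (<>((b -> c) | c) -> b) -> ~b, u
4. ~b, u
Accessibility: uRu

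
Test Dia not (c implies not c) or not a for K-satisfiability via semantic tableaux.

Satisfiable (open branch found)

1. Dia not (c implies not c) or not a, u
2. not a, u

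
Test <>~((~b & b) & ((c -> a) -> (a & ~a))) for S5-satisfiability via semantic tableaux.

1. <>~((~b & b) & ((c -> a) -> (a & ~a))), u
2. ~((~b & b) & ((c -> a) -> (a & ~a))), v   [<>-rule on 1: fresh world v, uRv]
3. ~((c -> a) -> (a & ~a)), v   [~&-rule on 2 (branches; this branch)]
4. c -> a, v   [~->-rule on 3]
5. ~(a & ~a), v   [~->-rule on 3]
6. a, v   [->-rule on 4 (branches; this branch)]
Accessibility: uRu, uRv, vRu, vRv

Satisfiable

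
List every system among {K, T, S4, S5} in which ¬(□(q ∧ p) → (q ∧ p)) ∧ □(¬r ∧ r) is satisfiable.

K

K-tableau for the formula:
1. ¬(□(q ∧ p) → (q ∧ p)) ∧ □(¬r ∧ r), u
2. ¬(□(q ∧ p) → (q ∧ p)), u
3. □(¬r ∧ r), u
4. □(q ∧ p), u
5. ¬(q ∧ p), u
6. ¬p, u
Complete open branch: satisfiable in K.
T-tableau for the formula:
1. ¬(□(q ∧ p) → (q ∧ p)) ∧ □(¬r ∧ r), u
2. ¬(□(q ∧ p) → (q ∧ p)), u
3. □(¬r ∧ r), u
4. □(q ∧ p), u
5. ¬(q ∧ p), u
6. ¬r ∧ r, u
7. ¬r, u
8. r, u
Accessibility: uRu
Branch closes: r and ¬r both at u.
Every branch closes (one shown): unsatisfiable in T, hence also in S4, S5 (every S4/S5-frame is a T-frame).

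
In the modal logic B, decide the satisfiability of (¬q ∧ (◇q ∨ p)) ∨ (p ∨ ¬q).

Yes, satisfiable

1. (¬q ∧ (◇q ∨ p)) ∨ (p ∨ ¬q), 0
2. p ∨ ¬q, 0
3. ¬q, 0
Accessibility: 0R0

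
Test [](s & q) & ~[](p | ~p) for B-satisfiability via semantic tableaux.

Unsatisfiable (every branch closes)

1. [](s & q) & ~[](p | ~p), u
2. [](s & q), u   [&-rule on 1]
3. ~[](p | ~p), u   [&-rule on 1]
4. s & q, u   [[]-rule on 2 via uRu]
5. s, u   [&-rule on 4]
6. q, u   [&-rule on 4]
7. ~(p | ~p), v   [~[]-rule on 3: fresh world v, uRv]
8. ~p, v   [~|-rule on 7]
9. p, v   [~|-rule on 7]
Accessibility: uRu, uRv, vRu, vRv
Branch closes: p and ~p both at v.
(One branch shown.) All branches close.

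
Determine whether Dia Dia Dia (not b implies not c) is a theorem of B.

No, not valid

Tableau for the negation not Dia Dia Dia (not b implies not c):
1. not Dia Dia Dia (not b implies not c), 0
2. not Dia Dia (not b implies not c), 0
3. not Dia (not b implies not c), 0
4. not (not b implies not c), 0
5. not b, 0
6. c, 0
Accessibility: 0R0
The negation has an open branch (countermodel exists).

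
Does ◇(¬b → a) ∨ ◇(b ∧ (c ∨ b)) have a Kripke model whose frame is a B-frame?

1. ◇(¬b → a) ∨ ◇(b ∧ (c ∨ b)), w0
2. ◇(b ∧ (c ∨ b)), w0
3. b ∧ (c ∨ b), w1
4. b, w1
5. c ∨ b, w1
Accessibility: w0Rw0, w0Rw1, w1Rw0, w1Rw1

Yes, satisfiable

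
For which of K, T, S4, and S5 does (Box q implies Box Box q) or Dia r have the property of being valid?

S4, S5

S4-tableau for the negation not ((Box q implies Box Box q) or Dia r):
1. not ((Box q implies Box Box q) or Dia r), w0
2. not (Box q implies Box Box q), w0
3. not Dia r, w0
4. Box q, w0
5. not Box Box q, w0
6. not r, w0
7. q, w0
8. not Box q, w1
9. not r, w1
10. q, w1
11. not q, w2
12. not r, w2
13. q, w2
Accessibility: w0Rw0, w0Rw1, w0Rw2, w1Rw1, w1Rw2, w2Rw2
Branch closes: q and not q both at w2.
Every branch closes (one shown): valid in S4, hence also in S5 (every theorem of S4 is a theorem of S5).
T-tableau for the negation not ((Box q implies Box Box q) or Dia r):
1. not ((Box q implies Box Box q) or Dia r), w0
2. not (Box q implies Box Box q), w0
3. not Dia r, w0
4. Box q, w0
5. not Box Box q, w0
6. not r, w0
7. q, w0
8. not Box q, w1
9. not r, w1
10. q, w1
11. not q, w2
Accessibility: w0Rw0, w0Rw1, w1Rw1, w1Rw2, w2Rw2
Complete open branch: countermodel on a T-frame, so not valid in T, nor in K (the same frame is also a K-frame).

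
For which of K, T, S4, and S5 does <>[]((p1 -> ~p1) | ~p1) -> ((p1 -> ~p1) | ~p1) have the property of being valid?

S5

S4-tableau for the negation ~(<>[]((p1 -> ~p1) | ~p1) -> ((p1 -> ~p1) | ~p1)):
1. ~(<>[]((p1 -> ~p1) | ~p1) -> ((p1 -> ~p1) | ~p1)), u
2. <>[]((p1 -> ~p1) | ~p1), u   [~->-rule on 1]
3. ~((p1 -> ~p1) | ~p1), u   [~->-rule on 1]
4. ~(p1 -> ~p1), u   [~|-rule on 3]
5. p1, u   [~|-rule on 3]
6. []((p1 -> ~p1) | ~p1), v   [<>-rule on 2: fresh world v, uRv]
7. (p1 -> ~p1) | ~p1, v   [[]-rule on 6 via vRv]
8. ~p1, v   [|-rule on 7 (branches; this branch)]
Accessibility: uRu, uRv, vRv
Complete open branch: countermodel on an S4-frame, so not valid in S4, nor in K, T (the same frame is also a K-frame and a T-frame).
S5-tableau for the negation ~(<>[]((p1 -> ~p1) | ~p1) -> ((p1 -> ~p1) | ~p1)):
1. ~(<>[]((p1 -> ~p1) | ~p1) -> ((p1 -> ~p1) | ~p1)), u
2. <>[]((p1 -> ~p1) | ~p1), u   [~->-rule on 1]
3. ~((p1 -> ~p1) | ~p1), u   [~->-rule on 1]
4. ~(p1 -> ~p1), u   [~|-rule on 3]
5. p1, u   [~|-rule on 3]
6. []((p1 -> ~p1) | ~p1), v   [<>-rule on 2: fresh world v, uRv]
7. (p1 -> ~p1) | ~p1, u   [[]-rule on 6 via vRu]
8. (p1 -> ~p1) | ~p1, v   [[]-rule on 6 via vRv]
9. p1 -> ~p1, u   [|-rule on 7 (branches; this branch)]
10. ~p1, v   [|-rule on 8 (branches; this branch)]
11. ~p1, u   [->-rule on 9 (branches; this branch)]
Accessibility: uRu, uRv, vRu, vRv
Branch closes: p1 and ~p1 both at u.
Every branch closes (one shown): valid in S5.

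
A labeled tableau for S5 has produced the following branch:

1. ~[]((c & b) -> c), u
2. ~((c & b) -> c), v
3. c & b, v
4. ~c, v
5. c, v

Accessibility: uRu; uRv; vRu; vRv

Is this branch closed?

Both c and ~c appear at v.

Closed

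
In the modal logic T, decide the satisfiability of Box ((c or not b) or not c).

Satisfiable

1. Box ((c or not b) or not c), 0
2. (c or not b) or not c, 0
3. not c, 0
Accessibility: 0R0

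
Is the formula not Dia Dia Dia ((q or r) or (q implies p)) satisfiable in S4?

1. not Dia Dia Dia ((q or r) or (q implies p)), 0
2. not Dia Dia ((q or r) or (q implies p)), 0   [neg-Dia-rule on 1 via 0R0]
3. not Dia ((q or r) or (q implies p)), 0   [neg-Dia-rule on 2 via 0R0]
4. not ((q or r) or (q implies p)), 0   [neg-Dia-rule on 3 via 0R0]
5. not (q or r), 0   [neg-or-rule on 4]
6. not (q implies p), 0   [neg-or-rule on 4]
7. not q, 0   [neg-or-rule on 5]
8. not r, 0   [neg-or-rule on 5]
9. q, 0   [neg-implies-rule on 6]
10. not p, 0   [neg-implies-rule on 6]
Accessibility: 0R0
Branch closes: q and not q both at 0.
All branches of the tableau close; one closing branch shown above.

No, unsatisfiable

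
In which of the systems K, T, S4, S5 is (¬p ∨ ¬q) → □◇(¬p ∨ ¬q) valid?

S5-tableau for the negation ¬((¬p ∨ ¬q) → □◇(¬p ∨ ¬q)):
1. ¬((¬p ∨ ¬q) → □◇(¬p ∨ ¬q)), u
2. ¬p ∨ ¬q, u   [¬→-rule on 1]
3. ¬□◇(¬p ∨ ¬q), u   [¬→-rule on 1]
4. ¬q, u   [∨-rule on 2 (branches; this branch)]
5. ¬◇(¬p ∨ ¬q), v   [¬□-rule on 3: fresh world v, uRv]
6. ¬(¬p ∨ ¬q), u   [¬◇-rule on 5 via vRu]
7. p, u   [¬∨-rule on 6]
8. q, u   [¬∨-rule on 6]
Accessibility: uRu, uRv, vRu, vRv
Branch closes: q and ¬q both at u.
Every branch closes (one shown): valid in S5.
S4-tableau for the negation ¬((¬p ∨ ¬q) → □◇(¬p ∨ ¬q)):
1. ¬((¬p ∨ ¬q) → □◇(¬p ∨ ¬q)), u
2. ¬p ∨ ¬q, u   [¬→-rule on 1]
3. ¬□◇(¬p ∨ ¬q), u   [¬→-rule on 1]
4. ¬q, u   [∨-rule on 2 (branches; this branch)]
5. ¬◇(¬p ∨ ¬q), v   [¬□-rule on 3: fresh world v, uRv]
6. ¬(¬p ∨ ¬q), v   [¬◇-rule on 5 via vRv]
7. p, v   [¬∨-rule on 6]
8. q, v   [¬∨-rule on 6]
Accessibility: uRu, uRv, vRv
Complete open branch: countermodel on an S4-frame, so not valid in S4, nor in K, T (the same frame is also a K-frame and a T-frame).

S5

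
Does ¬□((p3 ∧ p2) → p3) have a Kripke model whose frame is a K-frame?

1. ¬□((p3 ∧ p2) → p3), u
2. ¬((p3 ∧ p2) → p3), v
3. p3 ∧ p2, v
4. ¬p3, v
5. p3, v
6. p2, v
Accessibility: uRv
Branch closes: p3 and ¬p3 both at v.
All branches of the tableau close; one closing branch shown above.

Unsatisfiable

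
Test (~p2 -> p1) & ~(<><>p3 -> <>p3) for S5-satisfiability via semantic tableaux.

1. (~p2 -> p1) & ~(<><>p3 -> <>p3), w0
2. ~p2 -> p1, w0
3. ~(<><>p3 -> <>p3), w0
4. <><>p3, w0
5. ~<>p3, w0
6. ~p3, w0
7. p1, w0
8. <>p3, w1
9. ~p3, w1
10. p3, w2
11. ~p3, w2
Accessibility: w0Rw0, w0Rw1, w0Rw2, w1Rw0, w1Rw1, w1Rw2, w2Rw0, w2Rw1, w2Rw2
Branch closes: p3 and ~p3 both at w2.
(One branch shown.) All branches close.

Unsatisfiable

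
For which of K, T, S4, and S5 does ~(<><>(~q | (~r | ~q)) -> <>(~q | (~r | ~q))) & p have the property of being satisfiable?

K, T

T-tableau for the formula:
1. ~(<><>(~q | (~r | ~q)) -> <>(~q | (~r | ~q))) & p, u
2. ~(<><>(~q | (~r | ~q)) -> <>(~q | (~r | ~q))), u
3. p, u
4. <><>(~q | (~r | ~q)), u
5. ~<>(~q | (~r | ~q)), u
6. ~(~q | (~r | ~q)), u
7. q, u
8. ~(~r | ~q), u
9. r, u
10. <>(~q | (~r | ~q)), v
11. ~(~q | (~r | ~q)), v
12. q, v
13. ~(~r | ~q), v
14. r, v
15. ~q | (~r | ~q), w
16. ~r | ~q, w
17. ~q, w
Accessibility: uRu, uRv, vRv, vRw, wRw
Complete open branch: satisfiable in T, hence also in K (this T-model is also a K-model).
S4-tableau for the formula:
1. ~(<><>(~q | (~r | ~q)) -> <>(~q | (~r | ~q))) & p, u
2. ~(<><>(~q | (~r | ~q)) -> <>(~q | (~r | ~q))), u
3. p, u
4. <><>(~q | (~r | ~q)), u
5. ~<>(~q | (~r | ~q)), u
6. ~(~q | (~r | ~q)), u
7. q, u
8. ~(~r | ~q), u
9. r, u
10. <>(~q | (~r | ~q)), v
11. ~(~q | (~r | ~q)), v
12. q, v
13. ~(~r | ~q), v
14. r, v
15. ~q | (~r | ~q), w
16. ~(~q | (~r | ~q)), w
17. q, w
18. ~(~r | ~q), w
19. r, w
20. ~r | ~q, w
21. ~q, w
Accessibility: uRu, uRv, uRw, vRv, vRw, wRw
Branch closes: q and ~q both at w.
Every branch closes (one shown): unsatisfiable in S4, hence also in S5 (every S5-frame is an S4-frame).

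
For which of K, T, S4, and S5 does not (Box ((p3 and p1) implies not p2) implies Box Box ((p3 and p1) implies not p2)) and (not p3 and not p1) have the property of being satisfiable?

K, T

T-tableau for the formula:
1. not (Box ((p3 and p1) implies not p2) implies Box Box ((p3 and p1) implies not p2)) and (not p3 and not p1), u
2. not (Box ((p3 and p1) implies not p2) implies Box Box ((p3 and p1) implies not p2)), u
3. not p3 and not p1, u
4. Box ((p3 and p1) implies not p2), u
5. not Box Box ((p3 and p1) implies not p2), u
6. not p3, u
7. not p1, u
8. (p3 and p1) implies not p2, u
9. not p2, u
10. not Box ((p3 and p1) implies not p2), v
11. (p3 and p1) implies not p2, v
12. not p2, v
13. not ((p3 and p1) implies not p2), w
14. p3 and p1, w
15. p2, w
16. p3, w
17. p1, w
Accessibility: uRu, uRv, vRv, vRw, wRw
Complete open branch: satisfiable in T, hence also in K (this T-model is also a K-model).
S4-tableau for the formula:
1. not (Box ((p3 and p1) implies not p2) implies Box Box ((p3 and p1) implies not p2)) and (not p3 and not p1), u
2. not (Box ((p3 and p1) implies not p2) implies Box Box ((p3 and p1) implies not p2)), u
3. not p3 and not p1, u
4. Box ((p3 and p1) implies not p2), u
5. not Box Box ((p3 and p1) implies not p2), u
6. not p3, u
7. not p1, u
8. (p3 and p1) implies not p2, u
9. not (p3 and p1), u
10. not Box ((p3 and p1) implies not p2), v
11. (p3 and p1) implies not p2, v
12. not (p3 and p1), v
13. not p1, v
14. not ((p3 and p1) implies not p2), w
15. p3 and p1, w
16. p2, w
17. p3, w
18. p1, w
19. (p3 and p1) implies not p2, w
20. not (p3 and p1), w
21. not p1, w
Accessibility: uRu, uRv, uRw, vRv, vRw, wRw
Branch closes: p1 and not p1 both at w.
Every branch closes (one shown): unsatisfiable in S4, hence also in S5 (every S5-frame is an S4-frame).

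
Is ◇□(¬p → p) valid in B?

Invalid (countermodel exists)

Tableau for the negation ¬◇□(¬p → p):
1. ¬◇□(¬p → p), w0
2. ¬□(¬p → p), w0
3. ¬(¬p → p), w1
4. ¬p, w1
5. ¬□(¬p → p), w1
6. ¬(¬p → p), w2
7. ¬p, w2
Accessibility: w0Rw0, w0Rw1, w1Rw0, w1Rw1, w1Rw2, w2Rw1, w2Rw2
The negation has an open branch (countermodel exists).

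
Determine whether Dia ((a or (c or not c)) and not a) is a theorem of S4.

Tableau for the negation not Dia ((a or (c or not c)) and not a):
1. not Dia ((a or (c or not c)) and not a), u
2. not ((a or (c or not c)) and not a), u
3. a, u
Accessibility: uRu
The negation has an open branch (countermodel exists).

Not valid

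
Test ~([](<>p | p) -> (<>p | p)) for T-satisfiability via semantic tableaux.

1. ~([](<>p | p) -> (<>p | p)), w0
2. [](<>p | p), w0
3. ~(<>p | p), w0
4. ~<>p, w0
5. ~p, w0
6. <>p | p, w0
7. <>p, w0
8. p, w1
9. <>p | p, w1
10. ~p, w1
Accessibility: w0Rw0, w0Rw1, w1Rw1
Branch closes: p and ~p both at w1.
All branches of the tableau close; one closing branch shown above.

No, unsatisfiable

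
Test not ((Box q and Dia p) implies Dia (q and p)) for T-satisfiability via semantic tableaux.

1. not ((Box q and Dia p) implies Dia (q and p)), w0
2. Box q and Dia p, w0
3. not Dia (q and p), w0
4. Box q, w0
5. Dia p, w0
6. not (q and p), w0
7. q, w0
8. not p, w0
9. p, w1
10. not (q and p), w1
11. q, w1
12. not p, w1
Accessibility: w0Rw0, w0Rw1, w1Rw1
Branch closes: p and not p both at w1.
Every branch closes; the branch above is one of them.

Unsatisfiable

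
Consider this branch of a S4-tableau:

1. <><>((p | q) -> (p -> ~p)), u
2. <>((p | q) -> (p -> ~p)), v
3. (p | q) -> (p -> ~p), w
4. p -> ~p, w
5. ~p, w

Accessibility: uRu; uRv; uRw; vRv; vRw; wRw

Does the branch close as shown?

No world carries both an atom and its negation.

Not closed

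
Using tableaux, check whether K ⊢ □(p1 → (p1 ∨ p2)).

Tableau for the negation ¬□(p1 → (p1 ∨ p2)):
1. ¬□(p1 → (p1 ∨ p2)), 0
2. ¬(p1 → (p1 ∨ p2)), 1
3. p1, 1
4. ¬(p1 ∨ p2), 1
5. ¬p1, 1
6. ¬p2, 1
Accessibility: 0R1
Branch closes: p1 and ¬p1 both at 1.
All branches of the negation close; one closing branch shown above.

Valid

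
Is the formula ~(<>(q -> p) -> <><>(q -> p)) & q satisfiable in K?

Satisfiable (open branch found)

1. ~(<>(q -> p) -> <><>(q -> p)) & q, u
2. ~(<>(q -> p) -> <><>(q -> p)), u
3. q, u
4. <>(q -> p), u
5. ~<><>(q -> p), u
6. q -> p, v
7. ~<>(q -> p), v
8. p, v
Accessibility: uRv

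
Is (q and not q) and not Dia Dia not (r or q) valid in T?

No, not valid

Tableau for the negation not ((q and not q) and not Dia Dia not (r or q)):
1. not ((q and not q) and not Dia Dia not (r or q)), 0
2. Dia Dia not (r or q), 0
3. Dia not (r or q), 1
4. not (r or q), 2
5. not r, 2
6. not q, 2
Accessibility: 0R0, 0R1, 1R1, 1R2, 2R2
The negation has an open branch (countermodel exists).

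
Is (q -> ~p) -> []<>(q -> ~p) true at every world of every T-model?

Tableau for the negation ~((q -> ~p) -> []<>(q -> ~p)):
1. ~((q -> ~p) -> []<>(q -> ~p)), 0
2. q -> ~p, 0
3. ~[]<>(q -> ~p), 0
4. ~p, 0
5. ~<>(q -> ~p), 1
6. ~(q -> ~p), 1
7. q, 1
8. p, 1
Accessibility: 0R0, 0R1, 1R1
The negation has an open branch (countermodel exists).

No, not valid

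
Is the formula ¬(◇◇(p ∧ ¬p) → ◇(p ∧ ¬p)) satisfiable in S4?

No, unsatisfiable

1. ¬(◇◇(p ∧ ¬p) → ◇(p ∧ ¬p)), w0
2. ◇◇(p ∧ ¬p), w0
3. ¬◇(p ∧ ¬p), w0
4. ¬(p ∧ ¬p), w0
5. p, w0
6. ◇(p ∧ ¬p), w1
7. ¬(p ∧ ¬p), w1
8. p, w1
9. p ∧ ¬p, w2
10. p, w2
11. ¬p, w2
Accessibility: w0Rw0, w0Rw1, w0Rw2, w1Rw1, w1Rw2, w2Rw2
Branch closes: p and ¬p both at w2.
Every branch closes; the branch above is one of them.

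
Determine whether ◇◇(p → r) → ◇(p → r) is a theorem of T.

Not valid

Tableau for the negation ¬(◇◇(p → r) → ◇(p → r)):
1. ¬(◇◇(p → r) → ◇(p → r)), w0
2. ◇◇(p → r), w0   [¬→-rule on 1]
3. ¬◇(p → r), w0   [¬→-rule on 1]
4. ¬(p → r), w0   [¬◇-rule on 3 via w0Rw0]
5. p, w0   [¬→-rule on 4]
6. ¬r, w0   [¬→-rule on 4]
7. ◇(p → r), w1   [◇-rule on 2: fresh world w1, w0Rw1]
8. ¬(p → r), w1   [¬◇-rule on 3 via w0Rw1]
9. p, w1   [¬→-rule on 8]
10. ¬r, w1   [¬→-rule on 8]
11. p → r, w2   [◇-rule on 7: fresh world w2, w1Rw2]
12. r, w2   [→-rule on 11 (branches; this branch)]
Accessibility: w0Rw0, w0Rw1, w1Rw1, w1Rw2, w2Rw2
The negation has an open branch (countermodel exists).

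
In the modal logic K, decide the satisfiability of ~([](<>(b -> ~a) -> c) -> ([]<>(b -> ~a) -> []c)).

No, unsatisfiable

1. ~([](<>(b -> ~a) -> c) -> ([]<>(b -> ~a) -> []c)), u
2. [](<>(b -> ~a) -> c), u   [~->-rule on 1]
3. ~([]<>(b -> ~a) -> []c), u   [~->-rule on 1]
4. []<>(b -> ~a), u   [~->-rule on 3]
5. ~[]c, u   [~->-rule on 3]
6. ~c, v   [~[]-rule on 5: fresh world v, uRv]
7. <>(b -> ~a) -> c, v   [[]-rule on 2 via uRv]
8. <>(b -> ~a), v   [[]-rule on 4 via uRv]
9. ~<>(b -> ~a), v   [->-rule on 7 (branches; this branch)]
10. b -> ~a, w   [<>-rule on 8: fresh world w, vRw]
11. ~(b -> ~a), w   [~<>-rule on 9 via vRw]
12. b, w   [~->-rule on 11]
13. a, w   [~->-rule on 11]
14. ~a, w   [->-rule on 10 (branches; this branch)]
Accessibility: uRv, vRw
Branch closes: a and ~a both at w.
All branches of the tableau close; one closing branch shown above.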